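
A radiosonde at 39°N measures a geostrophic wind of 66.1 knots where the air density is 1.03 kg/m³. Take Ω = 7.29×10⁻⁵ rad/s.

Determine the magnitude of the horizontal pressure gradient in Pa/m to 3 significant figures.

3.21×10⁻³ Pa/m

Coriolis parameter at 39°N:
f = 2Ω sin φ = 2 × 7.29×10⁻⁵ × sin 39° = 9.18×10⁻⁵ s⁻¹
Wind speed in SI: 66.1 knots = 34.0 m/s
Geostrophic balance rearranged: |∂P/∂n| = f ρ V_g
|∂P/∂n| = 9.18×10⁻⁵ × 1.03 × 34.0 = 3.21×10⁻³ Pa/m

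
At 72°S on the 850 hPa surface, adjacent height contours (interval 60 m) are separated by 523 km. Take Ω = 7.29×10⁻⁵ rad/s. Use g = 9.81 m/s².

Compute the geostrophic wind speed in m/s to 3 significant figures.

Coriolis parameter at 72°S:
f = 2Ω sin φ = 2 × 7.29×10⁻⁵ × sin 72° = 1.39×10⁻⁴ s⁻¹
Height gradient: |∂Z/∂n| = 60 m / 523000 m = 1.15×10⁻⁴
On a pressure surface, geostrophic balance gives V_g = (g/f)|∂Z/∂n|:
V_g = 9.81 × 1.15×10⁻⁴ / 1.39×10⁻⁴ = 8.12 m/s

8.12 m/s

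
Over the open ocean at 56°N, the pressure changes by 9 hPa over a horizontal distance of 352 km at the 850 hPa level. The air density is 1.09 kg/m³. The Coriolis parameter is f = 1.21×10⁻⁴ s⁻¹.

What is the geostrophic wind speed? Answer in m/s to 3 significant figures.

19.4 m/s

Pressure gradient: |∂P/∂n| = 900 Pa / 352000 m = 2.56×10⁻³ Pa/m
Geostrophic balance (pressure-gradient force = Coriolis force):
V_g = (1/(fρ)) |∂P/∂n| = 2.56×10⁻³ / (1.21×10⁻⁴ × 1.09) = 19.4 m/s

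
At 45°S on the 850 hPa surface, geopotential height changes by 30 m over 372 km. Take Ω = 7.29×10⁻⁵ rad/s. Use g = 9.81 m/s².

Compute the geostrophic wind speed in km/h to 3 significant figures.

27.6 km/h

Coriolis parameter at 45°S:
f = 2Ω sin φ = 2 × 7.29×10⁻⁵ × sin 45° = 1.03×10⁻⁴ s⁻¹
Height gradient: |∂Z/∂n| = 30 m / 372000 m = 8.06×10⁻⁵
On a pressure surface, geostrophic balance gives V_g = (g/f)|∂Z/∂n|:
V_g = 9.81 × 8.06×10⁻⁵ / 1.03×10⁻⁴ = 7.67 m/s
Converting: 7.67 m/s × 3.6 = 27.6 km/h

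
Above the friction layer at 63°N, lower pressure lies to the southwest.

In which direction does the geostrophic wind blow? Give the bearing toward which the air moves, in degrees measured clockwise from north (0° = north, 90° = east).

The pressure-gradient force points toward the southwest (bearing 225°).
Geostrophic balance: in the Northern Hemisphere the Coriolis force deflects motion to the right, so the geostrophic wind blows 90° to the right of the pressure-gradient force (low pressure on the left).
Rotating 225° by 90° clockwise gives 315° — the wind blows toward the northwest.

315°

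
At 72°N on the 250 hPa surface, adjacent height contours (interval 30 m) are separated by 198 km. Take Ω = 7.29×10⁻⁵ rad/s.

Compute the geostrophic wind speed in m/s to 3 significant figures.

Coriolis parameter at 72°N:
f = 2Ω sin φ = 2 × 7.29×10⁻⁵ × sin 72° = 1.39×10⁻⁴ s⁻¹
Height gradient: |∂Z/∂n| = 30 m / 198000 m = 1.52×10⁻⁴
On a pressure surface, geostrophic balance gives V_g = (g/f)|∂Z/∂n|:
V_g = 9.81 × 1.52×10⁻⁴ / 1.39×10⁻⁴ = 10.7 m/s

10.7 m/s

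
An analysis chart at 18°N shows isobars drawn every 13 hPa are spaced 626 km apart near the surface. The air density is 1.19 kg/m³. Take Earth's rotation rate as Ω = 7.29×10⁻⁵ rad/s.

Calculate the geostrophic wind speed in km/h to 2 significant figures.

140 km/h

Coriolis parameter at 18°N:
f = 2Ω sin φ = 2 × 7.29×10⁻⁵ × sin 18° = 4.51×10⁻⁵ s⁻¹
Pressure gradient: |∂P/∂n| = 1300 Pa / 626000 m = 2.08×10⁻³ Pa/m
Geostrophic balance (pressure-gradient force = Coriolis force):
V_g = (1/(fρ)) |∂P/∂n| = 2.08×10⁻³ / (4.51×10⁻⁵ × 1.19) = 38.7 m/s
Converting: 38.7 m/s × 3.6 = 140 km/h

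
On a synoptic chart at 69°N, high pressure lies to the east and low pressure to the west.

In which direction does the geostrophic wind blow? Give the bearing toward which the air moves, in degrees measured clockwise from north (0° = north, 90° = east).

000°

The pressure-gradient force points toward the west (bearing 270°).
Geostrophic balance: in the Northern Hemisphere the Coriolis force deflects motion to the right, so the geostrophic wind blows 90° to the right of the pressure-gradient force (low pressure on the left).
Rotating 270° by 90° clockwise gives 000° — the wind blows toward the north.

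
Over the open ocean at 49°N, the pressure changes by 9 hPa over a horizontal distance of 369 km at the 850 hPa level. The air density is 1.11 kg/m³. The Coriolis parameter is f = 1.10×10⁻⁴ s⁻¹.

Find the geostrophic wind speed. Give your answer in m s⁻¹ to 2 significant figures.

20 m s⁻¹

Pressure gradient: |∂P/∂n| = 900 Pa / 369000 m = 2.44×10⁻³ Pa/m
Geostrophic balance (pressure-gradient force = Coriolis force):
V_g = (1/(fρ)) |∂P/∂n| = 2.44×10⁻³ / (1.10×10⁻⁴ × 1.11) = 20.0 m/s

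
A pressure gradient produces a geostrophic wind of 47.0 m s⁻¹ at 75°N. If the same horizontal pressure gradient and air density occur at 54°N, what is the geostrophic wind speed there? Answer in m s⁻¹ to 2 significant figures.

With the same pressure gradient and density, V_g ∝ 1/f ∝ 1/sin φ.
V₂ = V₁ · sin φ₁ / sin φ₂ = 47.0 × sin 75° / sin 54°
V₂ = 47.0 × 0.9659/0.8090 = 56 m s⁻¹

56 m s⁻¹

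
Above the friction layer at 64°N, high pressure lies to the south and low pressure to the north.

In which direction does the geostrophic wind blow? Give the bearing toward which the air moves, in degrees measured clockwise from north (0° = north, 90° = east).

090°

The pressure-gradient force points toward the north (bearing 000°).
Geostrophic balance: in the Northern Hemisphere the Coriolis force deflects motion to the right, so the geostrophic wind blows 90° to the right of the pressure-gradient force (low pressure on the left).
Rotating 000° by 90° clockwise gives 090° — the wind blows toward the east.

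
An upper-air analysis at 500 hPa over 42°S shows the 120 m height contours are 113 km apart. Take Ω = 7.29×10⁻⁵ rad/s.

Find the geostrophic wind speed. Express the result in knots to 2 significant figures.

210 knots

Coriolis parameter at 42°S:
f = 2Ω sin φ = 2 × 7.29×10⁻⁵ × sin 42° = 9.76×10⁻⁵ s⁻¹
Height gradient: |∂Z/∂n| = 120 m / 113000 m = 1.06×10⁻³
On a pressure surface, geostrophic balance gives V_g = (g/f)|∂Z/∂n|:
V_g = 9.81 × 1.06×10⁻³ / 9.76×10⁻⁵ = 107 m/s
Converting: 107 m/s × 1.944 = 210 knots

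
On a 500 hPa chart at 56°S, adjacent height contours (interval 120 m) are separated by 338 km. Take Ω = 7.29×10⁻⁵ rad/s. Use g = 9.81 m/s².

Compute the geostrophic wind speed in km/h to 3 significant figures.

Coriolis parameter at 56°S:
f = 2Ω sin φ = 2 × 7.29×10⁻⁵ × sin 56° = 1.21×10⁻⁴ s⁻¹
Height gradient: |∂Z/∂n| = 120 m / 338000 m = 3.55×10⁻⁴
On a pressure surface, geostrophic balance gives V_g = (g/f)|∂Z/∂n|:
V_g = 9.81 × 3.55×10⁻⁴ / 1.21×10⁻⁴ = 28.8 m/s
Converting: 28.8 m/s × 3.6 = 104 km/h

104 km/h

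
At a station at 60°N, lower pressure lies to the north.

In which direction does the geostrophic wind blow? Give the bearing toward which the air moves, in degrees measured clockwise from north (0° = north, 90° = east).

090°

The pressure-gradient force points toward the north (bearing 000°).
Geostrophic balance: in the Northern Hemisphere the Coriolis force deflects motion to the right, so the geostrophic wind blows 90° to the right of the pressure-gradient force (low pressure on the left).
Rotating 000° by 90° clockwise gives 090° — the wind blows toward the east.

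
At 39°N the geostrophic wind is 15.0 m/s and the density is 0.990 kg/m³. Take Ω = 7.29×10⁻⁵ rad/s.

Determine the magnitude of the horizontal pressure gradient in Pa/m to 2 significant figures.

1.4×10⁻³ Pa/m

Coriolis parameter at 39°N:
f = 2Ω sin φ = 2 × 7.29×10⁻⁵ × sin 39° = 9.18×10⁻⁵ s⁻¹
Geostrophic balance rearranged: |∂P/∂n| = f ρ V_g
|∂P/∂n| = 9.18×10⁻⁵ × 0.990 × 15.0 = 1.36×10⁻³ Pa/m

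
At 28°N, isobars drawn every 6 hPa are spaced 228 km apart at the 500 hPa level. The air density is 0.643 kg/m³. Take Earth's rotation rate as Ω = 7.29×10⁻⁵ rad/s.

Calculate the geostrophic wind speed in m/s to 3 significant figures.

Coriolis parameter at 28°N:
f = 2Ω sin φ = 2 × 7.29×10⁻⁵ × sin 28° = 6.84×10⁻⁵ s⁻¹
Pressure gradient: |∂P/∂n| = 600 Pa / 228000 m = 2.63×10⁻³ Pa/m
Geostrophic balance (pressure-gradient force = Coriolis force):
V_g = (1/(fρ)) |∂P/∂n| = 2.63×10⁻³ / (6.84×10⁻⁵ × 0.643) = 59.8 m/s

59.8 m/s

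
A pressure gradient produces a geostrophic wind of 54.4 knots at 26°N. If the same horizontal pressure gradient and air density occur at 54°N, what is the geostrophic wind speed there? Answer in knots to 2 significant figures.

29 knots

With the same pressure gradient and density, V_g ∝ 1/f ∝ 1/sin φ.
V₂ = V₁ · sin φ₁ / sin φ₂ = 54.4 × sin 26° / sin 54°
V₂ = 54.4 × 0.4384/0.8090 = 29 knots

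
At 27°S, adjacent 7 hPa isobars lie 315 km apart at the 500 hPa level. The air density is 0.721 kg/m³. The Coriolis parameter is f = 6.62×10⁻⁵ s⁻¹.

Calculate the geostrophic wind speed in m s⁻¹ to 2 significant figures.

Pressure gradient: |∂P/∂n| = 700 Pa / 315000 m = 2.22×10⁻³ Pa/m
Geostrophic balance (pressure-gradient force = Coriolis force):
V_g = (1/(fρ)) |∂P/∂n| = 2.22×10⁻³ / (6.62×10⁻⁵ × 0.721) = 46.6 m/s

47 m s⁻¹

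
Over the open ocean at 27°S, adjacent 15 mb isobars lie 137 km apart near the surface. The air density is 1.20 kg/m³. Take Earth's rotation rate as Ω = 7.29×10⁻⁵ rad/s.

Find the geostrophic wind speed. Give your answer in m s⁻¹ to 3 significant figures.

Coriolis parameter at 27°S:
f = 2Ω sin φ = 2 × 7.29×10⁻⁵ × sin 27° = 6.62×10⁻⁵ s⁻¹
Pressure gradient: |∂P/∂n| = 1500 Pa / 137000 m = 1.09×10⁻² Pa/m
Geostrophic balance (pressure-gradient force = Coriolis force):
V_g = (1/(fρ)) |∂P/∂n| = 1.09×10⁻² / (6.62×10⁻⁵ × 1.20) = 138 m/s

138 m s⁻¹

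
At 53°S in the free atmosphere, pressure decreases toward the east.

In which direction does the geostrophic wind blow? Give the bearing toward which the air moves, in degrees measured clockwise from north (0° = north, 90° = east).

000°

The pressure-gradient force points toward the east (bearing 090°).
Geostrophic balance: in the Southern Hemisphere the Coriolis force deflects motion to the left, so the geostrophic wind blows 90° to the left of the pressure-gradient force (low pressure on the right).
Rotating 090° by 90° counterclockwise gives 000° — the wind blows toward the north.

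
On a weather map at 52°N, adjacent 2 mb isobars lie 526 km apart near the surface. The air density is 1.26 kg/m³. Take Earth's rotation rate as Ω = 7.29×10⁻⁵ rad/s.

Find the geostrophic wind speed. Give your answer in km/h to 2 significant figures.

Coriolis parameter at 52°N:
f = 2Ω sin φ = 2 × 7.29×10⁻⁵ × sin 52° = 1.15×10⁻⁴ s⁻¹
Pressure gradient: |∂P/∂n| = 200 Pa / 526000 m = 3.80×10⁻⁴ Pa/m
Geostrophic balance (pressure-gradient force = Coriolis force):
V_g = (1/(fρ)) |∂P/∂n| = 3.80×10⁻⁴ / (1.15×10⁻⁴ × 1.26) = 2.63 m/s
Converting: 2.63 m/s × 3.6 = 9.5 km/h

9.5 km/h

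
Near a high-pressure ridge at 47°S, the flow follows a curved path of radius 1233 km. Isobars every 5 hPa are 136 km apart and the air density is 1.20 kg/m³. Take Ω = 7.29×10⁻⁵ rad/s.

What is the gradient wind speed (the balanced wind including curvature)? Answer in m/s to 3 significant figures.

Coriolis parameter at 47°S:
f = 2Ω sin φ = 2 × 7.29×10⁻⁵ × sin 47° = 1.07×10⁻⁴ s⁻¹
Pressure gradient: |∂P/∂n| = 500 Pa / 136000 m = 3.68×10⁻³ Pa/m
Geostrophic speed: V_g = |∂P/∂n|/(fρ) = 3.68×10⁻³/(1.07×10⁻⁴ × 1.20) = 28.7 m/s
Around a high, pressure-gradient force acts outward with centrifugal, so Coriolis balances both:
fV = (1/ρ)|∂P/∂n| + V²/R  →  V² − fR·V + fR·V_g = 0
With fR = 1.07×10⁻⁴ × 1233×10³ m = 131 m/s:
V = [fR − √((fR)² − 4 fR V_g)]/2 = [131 − √(131² − 4×131×28.7)]/2 = 42.4 m/s
Supergeostrophic (V > V_g = 28.7 m/s), as expected around a high.

42.4 m/s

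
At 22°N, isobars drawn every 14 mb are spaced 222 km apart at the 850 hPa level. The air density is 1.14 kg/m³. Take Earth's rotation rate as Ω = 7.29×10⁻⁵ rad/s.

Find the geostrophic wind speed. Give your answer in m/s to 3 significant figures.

101 m/s

Coriolis parameter at 22°N:
f = 2Ω sin φ = 2 × 7.29×10⁻⁵ × sin 22° = 5.46×10⁻⁵ s⁻¹
Pressure gradient: |∂P/∂n| = 1400 Pa / 222000 m = 6.31×10⁻³ Pa/m
Geostrophic balance (pressure-gradient force = Coriolis force):
V_g = (1/(fρ)) |∂P/∂n| = 6.31×10⁻³ / (5.46×10⁻⁵ × 1.14) = 101 m/s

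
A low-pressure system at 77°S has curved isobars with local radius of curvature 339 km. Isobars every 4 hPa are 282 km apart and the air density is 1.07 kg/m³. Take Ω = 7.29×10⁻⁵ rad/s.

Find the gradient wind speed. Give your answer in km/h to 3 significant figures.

Coriolis parameter at 77°S:
f = 2Ω sin φ = 2 × 7.29×10⁻⁵ × sin 77° = 1.42×10⁻⁴ s⁻¹
Pressure gradient: |∂P/∂n| = 400 Pa / 282000 m = 1.42×10⁻³ Pa/m
Geostrophic speed: V_g = |∂P/∂n|/(fρ) = 1.42×10⁻³/(1.42×10⁻⁴ × 1.07) = 9.33 m/s
Around a low, centrifugal force acts outward with Coriolis, so pressure-gradient force balances both:
(1/ρ)|∂P/∂n| = fV + V²/R  →  V² + fR·V − fR·V_g = 0
With fR = 1.42×10⁻⁴ × 339×10³ m = 48.2 m/s:
V = [−fR + √((fR)² + 4 fR V_g)]/2 = [−48.2 + √(48.2² + 4×48.2×9.33)]/2 = 8 m/s
Subgeostrophic (V < V_g = 9.33 m/s), as expected around a low.
Converting: 8 m/s × 3.6 = 28.8 km/h

28.8 km/h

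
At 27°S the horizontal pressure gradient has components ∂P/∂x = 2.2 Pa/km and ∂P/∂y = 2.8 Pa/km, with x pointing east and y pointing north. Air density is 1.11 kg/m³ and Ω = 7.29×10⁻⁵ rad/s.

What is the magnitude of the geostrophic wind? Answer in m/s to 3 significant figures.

Coriolis parameter at 27°S:
f = 2Ω sin φ = 2 × 7.29×10⁻⁵ × sin 27° = 6.62×10⁻⁵ s⁻¹
In the Southern Hemisphere f is negative: f = −6.62×10⁻⁵ s⁻¹.
Component geostrophic relations (x east, y north):
u_g = −(1/(fρ)) ∂P/∂y,  v_g = (1/(fρ)) ∂P/∂x
u_g = −(2.8×10⁻³)/(−6.62×10⁻⁵ × 1.11) = 38.1 m/s;  v_g = (2.2×10⁻³)/(−6.62×10⁻⁵ × 1.11) = −29.9 m/s
|V_g| = √(u_g² + v_g²) = 48.5 m/s

48.5 m/s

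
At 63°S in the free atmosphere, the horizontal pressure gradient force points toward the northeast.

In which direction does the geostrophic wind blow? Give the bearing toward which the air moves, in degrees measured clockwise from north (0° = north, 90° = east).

The pressure-gradient force points toward the northeast (bearing 045°).
Geostrophic balance: in the Southern Hemisphere the Coriolis force deflects motion to the left, so the geostrophic wind blows 90° to the left of the pressure-gradient force (low pressure on the right).
Rotating 045° by 90° counterclockwise gives 315° — the wind blows toward the northwest.

315°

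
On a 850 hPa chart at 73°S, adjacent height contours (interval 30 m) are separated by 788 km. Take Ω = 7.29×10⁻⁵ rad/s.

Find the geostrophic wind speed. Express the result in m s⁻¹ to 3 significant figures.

2.68 m s⁻¹

Coriolis parameter at 73°S:
f = 2Ω sin φ = 2 × 7.29×10⁻⁵ × sin 73° = 1.39×10⁻⁴ s⁻¹
Height gradient: |∂Z/∂n| = 30 m / 788000 m = 3.81×10⁻⁵
On a pressure surface, geostrophic balance gives V_g = (g/f)|∂Z/∂n|:
V_g = 9.81 × 3.81×10⁻⁵ / 1.39×10⁻⁴ = 2.68 m/s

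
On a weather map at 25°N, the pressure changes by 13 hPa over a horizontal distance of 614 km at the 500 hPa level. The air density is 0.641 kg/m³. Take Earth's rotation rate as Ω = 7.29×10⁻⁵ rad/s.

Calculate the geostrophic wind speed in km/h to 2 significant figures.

Coriolis parameter at 25°N:
f = 2Ω sin φ = 2 × 7.29×10⁻⁵ × sin 25° = 6.16×10⁻⁵ s⁻¹
Pressure gradient: |∂P/∂n| = 1300 Pa / 614000 m = 2.12×10⁻³ Pa/m
Geostrophic balance (pressure-gradient force = Coriolis force):
V_g = (1/(fρ)) |∂P/∂n| = 2.12×10⁻³ / (6.16×10⁻⁵ × 0.641) = 53.6 m/s
Converting: 53.6 m/s × 3.6 = 190 km/h

190 km/h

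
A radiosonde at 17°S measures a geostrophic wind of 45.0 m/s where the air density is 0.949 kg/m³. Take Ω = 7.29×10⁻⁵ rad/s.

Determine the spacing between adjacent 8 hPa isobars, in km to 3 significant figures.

Coriolis parameter at 17°S:
f = 2Ω sin φ = 2 × 7.29×10⁻⁵ × sin 17° = 4.26×10⁻⁵ s⁻¹
Geostrophic balance rearranged: |∂P/∂n| = f ρ V_g
|∂P/∂n| = 4.26×10⁻⁵ × 0.949 × 45.0 = 1.82×10⁻³ Pa/m
Isobar spacing: Δn = ΔP/|∂P/∂n| = 800 Pa / 1.82×10⁻³ Pa/m = 439459 m ≈ 439 km

439 km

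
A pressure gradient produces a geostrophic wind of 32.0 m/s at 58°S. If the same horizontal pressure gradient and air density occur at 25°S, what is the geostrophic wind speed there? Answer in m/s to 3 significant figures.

With the same pressure gradient and density, V_g ∝ 1/f ∝ 1/sin φ.
V₂ = V₁ · sin φ₁ / sin φ₂ = 32.0 × sin 58° / sin 25°
V₂ = 32.0 × 0.8480/0.4226 = 64.2 m/s

64.2 m/s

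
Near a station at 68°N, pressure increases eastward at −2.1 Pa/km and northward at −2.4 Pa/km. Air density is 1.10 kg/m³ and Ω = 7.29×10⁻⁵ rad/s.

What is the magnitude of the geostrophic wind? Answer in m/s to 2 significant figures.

Coriolis parameter at 68°N:
f = 2Ω sin φ = 2 × 7.29×10⁻⁵ × sin 68° = 1.35×10⁻⁴ s⁻¹
Component geostrophic relations (x east, y north):
u_g = −(1/(fρ)) ∂P/∂y,  v_g = (1/(fρ)) ∂P/∂x
u_g = −(−2.4×10⁻³)/(1.35×10⁻⁴ × 1.10) = 16.1 m/s;  v_g = (−2.1×10⁻³)/(1.35×10⁻⁴ × 1.10) = −14.1 m/s
|V_g| = √(u_g² + v_g²) = 21.4 m/s

21 m/s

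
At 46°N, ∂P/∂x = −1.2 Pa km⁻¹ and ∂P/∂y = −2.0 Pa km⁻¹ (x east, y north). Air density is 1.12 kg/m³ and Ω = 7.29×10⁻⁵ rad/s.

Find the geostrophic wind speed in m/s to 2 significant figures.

Coriolis parameter at 46°N:
f = 2Ω sin φ = 2 × 7.29×10⁻⁵ × sin 46° = 1.05×10⁻⁴ s⁻¹
Component geostrophic relations (x east, y north):
u_g = −(1/(fρ)) ∂P/∂y,  v_g = (1/(fρ)) ∂P/∂x
u_g = −(−2.0×10⁻³)/(1.05×10⁻⁴ × 1.12) = 17.0 m/s;  v_g = (−1.2×10⁻³)/(1.05×10⁻⁴ × 1.12) = −10.2 m/s
|V_g| = √(u_g² + v_g²) = 19.9 m/s

20 m/s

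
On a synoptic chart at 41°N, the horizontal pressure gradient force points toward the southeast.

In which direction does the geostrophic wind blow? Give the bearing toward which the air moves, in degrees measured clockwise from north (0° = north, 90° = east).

The pressure-gradient force points toward the southeast (bearing 135°).
Geostrophic balance: in the Northern Hemisphere the Coriolis force deflects motion to the right, so the geostrophic wind blows 90° to the right of the pressure-gradient force (low pressure on the left).
Rotating 135° by 90° clockwise gives 225° — the wind blows toward the southwest.

225°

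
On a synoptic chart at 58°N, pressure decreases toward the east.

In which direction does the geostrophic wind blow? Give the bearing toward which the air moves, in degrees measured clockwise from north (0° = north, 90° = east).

The pressure-gradient force points toward the east (bearing 090°).
Geostrophic balance: in the Northern Hemisphere the Coriolis force deflects motion to the right, so the geostrophic wind blows 90° to the right of the pressure-gradient force (low pressure on the left).
Rotating 090° by 90° clockwise gives 180° — the wind blows toward the south.

180°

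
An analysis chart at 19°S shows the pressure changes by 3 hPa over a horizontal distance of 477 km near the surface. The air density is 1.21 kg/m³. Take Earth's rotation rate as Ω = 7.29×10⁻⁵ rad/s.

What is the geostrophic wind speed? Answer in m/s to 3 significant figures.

11.0 m/s

Coriolis parameter at 19°S:
f = 2Ω sin φ = 2 × 7.29×10⁻⁵ × sin 19° = 4.75×10⁻⁵ s⁻¹
Pressure gradient: |∂P/∂n| = 300 Pa / 477000 m = 6.29×10⁻⁴ Pa/m
Geostrophic balance (pressure-gradient force = Coriolis force):
V_g = (1/(fρ)) |∂P/∂n| = 6.29×10⁻⁴ / (4.75×10⁻⁵ × 1.21) = 11.0 m/s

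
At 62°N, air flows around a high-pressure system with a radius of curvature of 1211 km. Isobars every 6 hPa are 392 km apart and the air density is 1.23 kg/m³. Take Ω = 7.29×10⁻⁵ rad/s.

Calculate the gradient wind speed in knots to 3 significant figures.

20.1 knots

Coriolis parameter at 62°N:
f = 2Ω sin φ = 2 × 7.29×10⁻⁵ × sin 62° = 1.29×10⁻⁴ s⁻¹
Pressure gradient: |∂P/∂n| = 600 Pa / 392000 m = 1.53×10⁻³ Pa/m
Geostrophic speed: V_g = |∂P/∂n|/(fρ) = 1.53×10⁻³/(1.29×10⁻⁴ × 1.23) = 9.67 m/s
Around a high, pressure-gradient force acts outward with centrifugal, so Coriolis balances both:
fV = (1/ρ)|∂P/∂n| + V²/R  →  V² − fR·V + fR·V_g = 0
With fR = 1.29×10⁻⁴ × 1211×10³ m = 156 m/s:
V = [fR − √((fR)² − 4 fR V_g)]/2 = [156 − √(156² − 4×156×9.67)]/2 = 10.4 m/s
Supergeostrophic (V > V_g = 9.67 m/s), as expected around a high.
Converting: 10.4 m/s × 1.944 = 20.1 knots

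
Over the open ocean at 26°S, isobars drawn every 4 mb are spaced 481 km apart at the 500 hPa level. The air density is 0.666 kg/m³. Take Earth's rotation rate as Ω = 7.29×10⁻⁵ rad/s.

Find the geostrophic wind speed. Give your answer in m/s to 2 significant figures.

20 m/s

Coriolis parameter at 26°S:
f = 2Ω sin φ = 2 × 7.29×10⁻⁵ × sin 26° = 6.39×10⁻⁵ s⁻¹
Pressure gradient: |∂P/∂n| = 400 Pa / 481000 m = 8.32×10⁻⁴ Pa/m
Geostrophic balance (pressure-gradient force = Coriolis force):
V_g = (1/(fρ)) |∂P/∂n| = 8.32×10⁻⁴ / (6.39×10⁻⁵ × 0.666) = 19.5 m/s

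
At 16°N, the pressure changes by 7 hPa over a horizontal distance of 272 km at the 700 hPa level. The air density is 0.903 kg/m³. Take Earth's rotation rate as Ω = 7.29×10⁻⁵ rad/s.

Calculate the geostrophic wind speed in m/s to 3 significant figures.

Coriolis parameter at 16°N:
f = 2Ω sin φ = 2 × 7.29×10⁻⁵ × sin 16° = 4.02×10⁻⁵ s⁻¹
Pressure gradient: |∂P/∂n| = 700 Pa / 272000 m = 2.57×10⁻³ Pa/m
Geostrophic balance (pressure-gradient force = Coriolis force):
V_g = (1/(fρ)) |∂P/∂n| = 2.57×10⁻³ / (4.02×10⁻⁵ × 0.903) = 70.9 m/s

70.9 m/s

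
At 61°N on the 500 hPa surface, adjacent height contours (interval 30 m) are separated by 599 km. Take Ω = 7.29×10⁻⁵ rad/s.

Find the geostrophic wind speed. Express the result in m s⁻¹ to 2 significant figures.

3.9 m s⁻¹

Coriolis parameter at 61°N:
f = 2Ω sin φ = 2 × 7.29×10⁻⁵ × sin 61° = 1.28×10⁻⁴ s⁻¹
Height gradient: |∂Z/∂n| = 30 m / 599000 m = 5.01×10⁻⁵
On a pressure surface, geostrophic balance gives V_g = (g/f)|∂Z/∂n|:
V_g = 9.81 × 5.01×10⁻⁵ / 1.28×10⁻⁴ = 3.85 m/s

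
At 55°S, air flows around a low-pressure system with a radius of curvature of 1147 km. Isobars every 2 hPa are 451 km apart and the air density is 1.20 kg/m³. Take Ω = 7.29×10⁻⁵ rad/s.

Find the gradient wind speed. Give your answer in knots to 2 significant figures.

5.9 knots

Coriolis parameter at 55°S:
f = 2Ω sin φ = 2 × 7.29×10⁻⁵ × sin 55° = 1.19×10⁻⁴ s⁻¹
Pressure gradient: |∂P/∂n| = 200 Pa / 451000 m = 4.43×10⁻⁴ Pa/m
Geostrophic speed: V_g = |∂P/∂n|/(fρ) = 4.43×10⁻⁴/(1.19×10⁻⁴ × 1.20) = 3.09 m/s
Around a low, centrifugal force acts outward with Coriolis, so pressure-gradient force balances both:
(1/ρ)|∂P/∂n| = fV + V²/R  →  V² + fR·V − fR·V_g = 0
With fR = 1.19×10⁻⁴ × 1147×10³ m = 137 m/s:
V = [−fR + √((fR)² + 4 fR V_g)]/2 = [−137 + √(137² + 4×137×3.09)]/2 = 3.03 m/s
Subgeostrophic (V < V_g = 3.09 m/s), as expected around a low.
Converting: 3.03 m/s × 1.944 = 5.9 knots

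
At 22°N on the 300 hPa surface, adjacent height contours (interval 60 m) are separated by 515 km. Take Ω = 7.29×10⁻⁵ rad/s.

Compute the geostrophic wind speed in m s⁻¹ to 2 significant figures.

Coriolis parameter at 22°N:
f = 2Ω sin φ = 2 × 7.29×10⁻⁵ × sin 22° = 5.46×10⁻⁵ s⁻¹
Height gradient: |∂Z/∂n| = 60 m / 515000 m = 1.17×10⁻⁴
On a pressure surface, geostrophic balance gives V_g = (g/f)|∂Z/∂n|:
V_g = 9.81 × 1.17×10⁻⁴ / 5.46×10⁻⁵ = 20.9 m/s

21 m s⁻¹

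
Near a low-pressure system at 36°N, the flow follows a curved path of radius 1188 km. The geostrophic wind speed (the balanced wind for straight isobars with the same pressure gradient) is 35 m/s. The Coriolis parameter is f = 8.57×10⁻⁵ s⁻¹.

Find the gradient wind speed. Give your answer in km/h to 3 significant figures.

Around a low, centrifugal force acts outward with Coriolis, so pressure-gradient force balances both:
(1/ρ)|∂P/∂n| = fV + V²/R  →  V² + fR·V − fR·V_g = 0
With fR = 8.57×10⁻⁵ × 1188×10³ m = 102 m/s:
V = [−fR + √((fR)² + 4 fR V_g)]/2 = [−102 + √(102² + 4×102×35)]/2 = 27.5 m/s
Subgeostrophic (V < V_g = 35 m/s), as expected around a low.
Converting: 27.5 m/s × 3.6 = 99.2 km/h

99.2 km/h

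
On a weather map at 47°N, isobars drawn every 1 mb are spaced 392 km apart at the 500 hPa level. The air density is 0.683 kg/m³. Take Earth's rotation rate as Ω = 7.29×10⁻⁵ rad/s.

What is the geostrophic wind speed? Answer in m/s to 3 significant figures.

3.50 m/s

Coriolis parameter at 47°N:
f = 2Ω sin φ = 2 × 7.29×10⁻⁵ × sin 47° = 1.07×10⁻⁴ s⁻¹
Pressure gradient: |∂P/∂n| = 100 Pa / 392000 m = 2.55×10⁻⁴ Pa/m
Geostrophic balance (pressure-gradient force = Coriolis force):
V_g = (1/(fρ)) |∂P/∂n| = 2.55×10⁻⁴ / (1.07×10⁻⁴ × 0.683) = 3.50 m/s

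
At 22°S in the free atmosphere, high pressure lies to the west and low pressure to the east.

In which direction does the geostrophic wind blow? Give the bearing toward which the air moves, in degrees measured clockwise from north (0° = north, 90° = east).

The pressure-gradient force points toward the east (bearing 090°).
Geostrophic balance: in the Southern Hemisphere the Coriolis force deflects motion to the left, so the geostrophic wind blows 90° to the left of the pressure-gradient force (low pressure on the right).
Rotating 090° by 90° counterclockwise gives 000° — the wind blows toward the north.

000°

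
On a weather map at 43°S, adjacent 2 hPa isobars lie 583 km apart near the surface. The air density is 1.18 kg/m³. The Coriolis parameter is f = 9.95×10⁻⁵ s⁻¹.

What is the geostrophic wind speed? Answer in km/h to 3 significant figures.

10.5 km/h

Pressure gradient: |∂P/∂n| = 200 Pa / 583000 m = 3.43×10⁻⁴ Pa/m
Geostrophic balance (pressure-gradient force = Coriolis force):
V_g = (1/(fρ)) |∂P/∂n| = 3.43×10⁻⁴ / (9.95×10⁻⁵ × 1.18) = 2.92 m/s
Converting: 2.92 m/s × 3.6 = 10.5 km/h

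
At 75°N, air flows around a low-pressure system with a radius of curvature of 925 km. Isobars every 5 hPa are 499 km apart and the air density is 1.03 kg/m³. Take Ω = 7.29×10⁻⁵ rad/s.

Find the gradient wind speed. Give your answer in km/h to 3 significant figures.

23.7 km/h

Coriolis parameter at 75°N:
f = 2Ω sin φ = 2 × 7.29×10⁻⁵ × sin 75° = 1.41×10⁻⁴ s⁻¹
Pressure gradient: |∂P/∂n| = 500 Pa / 499000 m = 1.00×10⁻³ Pa/m
Geostrophic speed: V_g = |∂P/∂n|/(fρ) = 1.00×10⁻³/(1.41×10⁻⁴ × 1.03) = 6.91 m/s
Around a low, centrifugal force acts outward with Coriolis, so pressure-gradient force balances both:
(1/ρ)|∂P/∂n| = fV + V²/R  →  V² + fR·V − fR·V_g = 0
With fR = 1.41×10⁻⁴ × 925×10³ m = 130 m/s:
V = [−fR + √((fR)² + 4 fR V_g)]/2 = [−130 + √(130² + 4×130×6.91)]/2 = 6.58 m/s
Subgeostrophic (V < V_g = 6.91 m/s), as expected around a low.
Converting: 6.58 m/s × 3.6 = 23.7 km/h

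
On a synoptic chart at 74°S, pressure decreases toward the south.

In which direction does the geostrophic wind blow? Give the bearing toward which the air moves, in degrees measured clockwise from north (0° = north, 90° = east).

The pressure-gradient force points toward the south (bearing 180°).
Geostrophic balance: in the Southern Hemisphere the Coriolis force deflects motion to the left, so the geostrophic wind blows 90° to the left of the pressure-gradient force (low pressure on the right).
Rotating 180° by 90° counterclockwise gives 090° — the wind blows toward the east.

090°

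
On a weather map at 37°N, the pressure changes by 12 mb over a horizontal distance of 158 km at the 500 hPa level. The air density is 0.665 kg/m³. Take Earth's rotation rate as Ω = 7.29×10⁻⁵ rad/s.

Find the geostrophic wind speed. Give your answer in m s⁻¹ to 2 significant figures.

Coriolis parameter at 37°N:
f = 2Ω sin φ = 2 × 7.29×10⁻⁵ × sin 37° = 8.77×10⁻⁵ s⁻¹
Pressure gradient: |∂P/∂n| = 1200 Pa / 158000 m = 7.59×10⁻³ Pa/m
Geostrophic balance (pressure-gradient force = Coriolis force):
V_g = (1/(fρ)) |∂P/∂n| = 7.59×10⁻³ / (8.77×10⁻⁵ × 0.665) = 130 m/s

130 m s⁻¹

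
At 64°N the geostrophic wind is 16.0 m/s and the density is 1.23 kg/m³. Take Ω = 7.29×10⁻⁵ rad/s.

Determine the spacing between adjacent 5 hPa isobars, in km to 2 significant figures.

190 km

Coriolis parameter at 64°N:
f = 2Ω sin φ = 2 × 7.29×10⁻⁵ × sin 64° = 1.31×10⁻⁴ s⁻¹
Geostrophic balance rearranged: |∂P/∂n| = f ρ V_g
|∂P/∂n| = 1.31×10⁻⁴ × 1.23 × 16.0 = 2.58×10⁻³ Pa/m
Isobar spacing: Δn = ΔP/|∂P/∂n| = 500 Pa / 2.58×10⁻³ Pa/m = 193877 m ≈ 190 km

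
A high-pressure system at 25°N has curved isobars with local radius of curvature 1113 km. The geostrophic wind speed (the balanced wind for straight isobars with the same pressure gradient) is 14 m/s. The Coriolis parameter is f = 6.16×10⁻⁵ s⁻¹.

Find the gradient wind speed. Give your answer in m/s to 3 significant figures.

Around a high, pressure-gradient force acts outward with centrifugal, so Coriolis balances both:
fV = (1/ρ)|∂P/∂n| + V²/R  →  V² − fR·V + fR·V_g = 0
With fR = 6.16×10⁻⁵ × 1113×10³ m = 68.6 m/s:
V = [fR − √((fR)² − 4 fR V_g)]/2 = [68.6 − √(68.6² − 4×68.6×14)]/2 = 19.6 m/s
Supergeostrophic (V > V_g = 14 m/s), as expected around a high.

19.6 m/s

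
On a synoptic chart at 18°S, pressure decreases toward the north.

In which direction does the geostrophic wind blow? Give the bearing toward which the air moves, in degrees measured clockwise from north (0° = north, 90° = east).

270°

The pressure-gradient force points toward the north (bearing 000°).
Geostrophic balance: in the Southern Hemisphere the Coriolis force deflects motion to the left, so the geostrophic wind blows 90° to the left of the pressure-gradient force (low pressure on the right).
Rotating 000° by 90° counterclockwise gives 270° — the wind blows toward the west.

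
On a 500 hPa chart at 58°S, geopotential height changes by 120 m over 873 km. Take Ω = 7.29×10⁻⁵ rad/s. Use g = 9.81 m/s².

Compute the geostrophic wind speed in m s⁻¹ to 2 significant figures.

11 m s⁻¹

Coriolis parameter at 58°S:
f = 2Ω sin φ = 2 × 7.29×10⁻⁵ × sin 58° = 1.24×10⁻⁴ s⁻¹
Height gradient: |∂Z/∂n| = 120 m / 873000 m = 1.37×10⁻⁴
On a pressure surface, geostrophic balance gives V_g = (g/f)|∂Z/∂n|:
V_g = 9.81 × 1.37×10⁻⁴ / 1.24×10⁻⁴ = 10.9 m/s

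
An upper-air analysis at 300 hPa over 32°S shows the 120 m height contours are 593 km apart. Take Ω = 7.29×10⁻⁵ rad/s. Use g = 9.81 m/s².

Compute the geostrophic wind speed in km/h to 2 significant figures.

92 km/h

Coriolis parameter at 32°S:
f = 2Ω sin φ = 2 × 7.29×10⁻⁵ × sin 32° = 7.73×10⁻⁵ s⁻¹
Height gradient: |∂Z/∂n| = 120 m / 593000 m = 2.02×10⁻⁴
On a pressure surface, geostrophic balance gives V_g = (g/f)|∂Z/∂n|:
V_g = 9.81 × 2.02×10⁻⁴ / 7.73×10⁻⁵ = 25.7 m/s
Converting: 25.7 m/s × 3.6 = 92 km/h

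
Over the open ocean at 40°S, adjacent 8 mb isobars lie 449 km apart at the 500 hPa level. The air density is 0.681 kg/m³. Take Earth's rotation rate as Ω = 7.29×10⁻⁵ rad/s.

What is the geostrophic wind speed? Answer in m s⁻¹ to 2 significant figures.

28 m s⁻¹

Coriolis parameter at 40°S:
f = 2Ω sin φ = 2 × 7.29×10⁻⁵ × sin 40° = 9.37×10⁻⁵ s⁻¹
Pressure gradient: |∂P/∂n| = 800 Pa / 449000 m = 1.78×10⁻³ Pa/m
Geostrophic balance (pressure-gradient force = Coriolis force):
V_g = (1/(fρ)) |∂P/∂n| = 1.78×10⁻³ / (9.37×10⁻⁵ × 0.681) = 27.9 m/s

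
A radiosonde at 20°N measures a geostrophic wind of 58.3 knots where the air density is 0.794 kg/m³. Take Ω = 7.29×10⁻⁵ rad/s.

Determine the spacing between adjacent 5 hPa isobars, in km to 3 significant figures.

Coriolis parameter at 20°N:
f = 2Ω sin φ = 2 × 7.29×10⁻⁵ × sin 20° = 4.99×10⁻⁵ s⁻¹
Wind speed in SI: 58.3 knots = 30.0 m/s
Geostrophic balance rearranged: |∂P/∂n| = f ρ V_g
|∂P/∂n| = 4.99×10⁻⁵ × 0.794 × 30.0 = 1.19×10⁻³ Pa/m
Isobar spacing: Δn = ΔP/|∂P/∂n| = 500 Pa / 1.19×10⁻³ Pa/m = 421050 m ≈ 421 km

421 km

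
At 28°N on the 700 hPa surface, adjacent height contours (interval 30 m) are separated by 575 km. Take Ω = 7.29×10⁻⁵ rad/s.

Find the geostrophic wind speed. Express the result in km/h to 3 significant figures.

Coriolis parameter at 28°N:
f = 2Ω sin φ = 2 × 7.29×10⁻⁵ × sin 28° = 6.84×10⁻⁵ s⁻¹
Height gradient: |∂Z/∂n| = 30 m / 575000 m = 5.22×10⁻⁵
On a pressure surface, geostrophic balance gives V_g = (g/f)|∂Z/∂n|:
V_g = 9.81 × 5.22×10⁻⁵ / 6.84×10⁻⁵ = 7.48 m/s
Converting: 7.48 m/s × 3.6 = 26.9 km/h

26.9 km/h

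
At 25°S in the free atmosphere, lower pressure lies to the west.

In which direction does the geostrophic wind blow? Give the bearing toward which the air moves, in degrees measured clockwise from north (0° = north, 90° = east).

The pressure-gradient force points toward the west (bearing 270°).
Geostrophic balance: in the Southern Hemisphere the Coriolis force deflects motion to the left, so the geostrophic wind blows 90° to the left of the pressure-gradient force (low pressure on the right).
Rotating 270° by 90° counterclockwise gives 180° — the wind blows toward the south.

180°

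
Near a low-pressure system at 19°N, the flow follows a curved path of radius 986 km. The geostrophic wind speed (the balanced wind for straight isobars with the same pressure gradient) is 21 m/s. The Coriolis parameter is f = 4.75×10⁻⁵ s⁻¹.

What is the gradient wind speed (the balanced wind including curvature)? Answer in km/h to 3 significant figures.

56.6 km/h

Around a low, centrifugal force acts outward with Coriolis, so pressure-gradient force balances both:
(1/ρ)|∂P/∂n| = fV + V²/R  →  V² + fR·V − fR·V_g = 0
With fR = 4.75×10⁻⁵ × 986×10³ m = 46.8 m/s:
V = [−fR + √((fR)² + 4 fR V_g)]/2 = [−46.8 + √(46.8² + 4×46.8×21)]/2 = 15.7 m/s
Subgeostrophic (V < V_g = 21 m/s), as expected around a low.
Converting: 15.7 m/s × 3.6 = 56.6 km/h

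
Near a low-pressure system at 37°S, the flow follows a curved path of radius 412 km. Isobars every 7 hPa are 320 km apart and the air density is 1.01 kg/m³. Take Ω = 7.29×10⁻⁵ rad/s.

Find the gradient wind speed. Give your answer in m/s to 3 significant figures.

16.8 m/s

Coriolis parameter at 37°S:
f = 2Ω sin φ = 2 × 7.29×10⁻⁵ × sin 37° = 8.77×10⁻⁵ s⁻¹
Pressure gradient: |∂P/∂n| = 700 Pa / 320000 m = 2.19×10⁻³ Pa/m
Geostrophic speed: V_g = |∂P/∂n|/(fρ) = 2.19×10⁻³/(8.77×10⁻⁵ × 1.01) = 24.7 m/s
Around a low, centrifugal force acts outward with Coriolis, so pressure-gradient force balances both:
(1/ρ)|∂P/∂n| = fV + V²/R  →  V² + fR·V − fR·V_g = 0
With fR = 8.77×10⁻⁵ × 412×10³ m = 36.2 m/s:
V = [−fR + √((fR)² + 4 fR V_g)]/2 = [−36.2 + √(36.2² + 4×36.2×24.7)]/2 = 16.8 m/s
Subgeostrophic (V < V_g = 24.7 m/s), as expected around a low.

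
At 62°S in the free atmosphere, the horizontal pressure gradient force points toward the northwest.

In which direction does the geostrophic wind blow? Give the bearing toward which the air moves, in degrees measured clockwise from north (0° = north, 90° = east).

225°

The pressure-gradient force points toward the northwest (bearing 315°).
Geostrophic balance: in the Southern Hemisphere the Coriolis force deflects motion to the left, so the geostrophic wind blows 90° to the left of the pressure-gradient force (low pressure on the right).
Rotating 315° by 90° counterclockwise gives 225° — the wind blows toward the southwest.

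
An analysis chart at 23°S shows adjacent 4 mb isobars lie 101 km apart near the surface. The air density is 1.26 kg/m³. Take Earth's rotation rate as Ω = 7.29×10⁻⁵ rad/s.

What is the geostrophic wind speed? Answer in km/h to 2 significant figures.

200 km/h

Coriolis parameter at 23°S:
f = 2Ω sin φ = 2 × 7.29×10⁻⁵ × sin 23° = 5.70×10⁻⁵ s⁻¹
Pressure gradient: |∂P/∂n| = 400 Pa / 101000 m = 3.96×10⁻³ Pa/m
Geostrophic balance (pressure-gradient force = Coriolis force):
V_g = (1/(fρ)) |∂P/∂n| = 3.96×10⁻³ / (5.70×10⁻⁵ × 1.26) = 55.2 m/s
Converting: 55.2 m/s × 3.6 = 200 km/h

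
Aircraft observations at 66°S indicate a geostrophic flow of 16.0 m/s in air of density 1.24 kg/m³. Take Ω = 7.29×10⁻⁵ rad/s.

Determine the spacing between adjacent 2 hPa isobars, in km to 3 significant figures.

75.7 km

Coriolis parameter at 66°S:
f = 2Ω sin φ = 2 × 7.29×10⁻⁵ × sin 66° = 1.33×10⁻⁴ s⁻¹
Geostrophic balance rearranged: |∂P/∂n| = f ρ V_g
|∂P/∂n| = 1.33×10⁻⁴ × 1.24 × 16.0 = 2.64×10⁻³ Pa/m
Isobar spacing: Δn = ΔP/|∂P/∂n| = 200 Pa / 2.64×10⁻³ Pa/m = 75683 m ≈ 75.7 km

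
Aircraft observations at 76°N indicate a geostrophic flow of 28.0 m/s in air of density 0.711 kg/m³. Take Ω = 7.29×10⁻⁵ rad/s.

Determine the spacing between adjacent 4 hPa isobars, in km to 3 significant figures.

Coriolis parameter at 76°N:
f = 2Ω sin φ = 2 × 7.29×10⁻⁵ × sin 76° = 1.41×10⁻⁴ s⁻¹
Geostrophic balance rearranged: |∂P/∂n| = f ρ V_g
|∂P/∂n| = 1.41×10⁻⁴ × 0.711 × 28.0 = 2.82×10⁻³ Pa/m
Isobar spacing: Δn = ΔP/|∂P/∂n| = 400 Pa / 2.82×10⁻³ Pa/m = 142027 m ≈ 142 km

142 km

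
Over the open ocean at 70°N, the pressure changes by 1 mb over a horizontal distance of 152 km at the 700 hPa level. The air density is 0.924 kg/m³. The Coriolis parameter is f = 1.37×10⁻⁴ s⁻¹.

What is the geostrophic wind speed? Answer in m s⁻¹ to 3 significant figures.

Pressure gradient: |∂P/∂n| = 100 Pa / 152000 m = 6.58×10⁻⁴ Pa/m
Geostrophic balance (pressure-gradient force = Coriolis force):
V_g = (1/(fρ)) |∂P/∂n| = 6.58×10⁻⁴ / (1.37×10⁻⁴ × 0.924) = 5.20 m/s

5.20 m s⁻¹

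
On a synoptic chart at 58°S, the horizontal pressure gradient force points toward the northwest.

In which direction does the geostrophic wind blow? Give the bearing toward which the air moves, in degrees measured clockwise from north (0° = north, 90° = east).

The pressure-gradient force points toward the northwest (bearing 315°).
Geostrophic balance: in the Southern Hemisphere the Coriolis force deflects motion to the left, so the geostrophic wind blows 90° to the left of the pressure-gradient force (low pressure on the right).
Rotating 315° by 90° counterclockwise gives 225° — the wind blows toward the southwest.

225°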